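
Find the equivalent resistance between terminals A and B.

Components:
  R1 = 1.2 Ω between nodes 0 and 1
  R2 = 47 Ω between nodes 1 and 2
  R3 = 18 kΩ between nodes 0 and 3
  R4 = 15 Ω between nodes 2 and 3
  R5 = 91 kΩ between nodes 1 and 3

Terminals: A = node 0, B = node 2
The network is not a plain series/parallel combination. Inject a 1 A test current into terminal A (node 0) and return it from terminal B (node 2); then R_eq = V_A / (1 A).
Nodal analysis, taking node 2 as the 0 V reference.
Current source I_test pushes 1 A into node 0 and draws it out of node 2.
KCL at each unknown node (sum of currents leaving = 0; resistances in Ω):
  Node 0: (V_0 - V_1)/1.2 + (V_0 - V_3)/18000 - 1 = 0
  Node 1: (V_1 - V_0)/1.2 + (V_1 - 0)/47 + (V_1 - V_3)/91000 = 0
  Node 3: (V_3 - V_0)/18000 + (V_3 - V_1)/91000 + (V_3 - 0)/15 = 0
Collecting terms (coefficients in siemens):
  0.8334·V_0 - 0.8333·V_1 - 0.00005556·V_3 = 1
  0.8546·V_1 - 0.8333·V_0 - 0.00001099·V_3 = 0
  0.06673·V_3 - 0.00005556·V_0 - 0.00001099·V_1 = 0
Solving these 3 simultaneous equations (Gaussian elimination) gives:
  V_0 = 48.05 V, V_1 = 46.85 V, V_3 = 0.04771 V
R_eq = V_0 / 1 A = 48.05 Ω

Final answer: 48.05 Ω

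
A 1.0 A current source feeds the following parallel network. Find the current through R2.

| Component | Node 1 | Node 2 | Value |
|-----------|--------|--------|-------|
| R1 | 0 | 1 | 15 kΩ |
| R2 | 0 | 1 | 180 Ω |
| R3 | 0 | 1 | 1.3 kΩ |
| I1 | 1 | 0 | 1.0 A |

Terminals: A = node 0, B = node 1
All resistors sit directly between nodes 0 and 1, so they are in parallel and share one voltage V; the full source current 1 A splits among them.
1/R_par = 1/15000 + 1/180 + 1/1300 = 0.006391 S  =>  R_par = 156.5 Ω
V = I × R_par = 1 × 156.5 = 156.5 V
I_R2 = V/R2 = 156.5/180 = 0.8692 A

Final answer: 0.8692 A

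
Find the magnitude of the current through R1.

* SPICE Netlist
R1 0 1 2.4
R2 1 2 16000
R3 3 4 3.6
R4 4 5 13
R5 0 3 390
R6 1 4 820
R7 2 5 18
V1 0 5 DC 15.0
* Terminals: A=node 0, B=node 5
Nodal analysis, taking node 5 as the 0 V reference.
Source V1 fixes V_0 = 15 V.
KCL at each unknown node (sum of currents leaving = 0; resistances in Ω):
  Node 1: (V_1 - 15)/2.4 + (V_1 - V_2)/16000 + (V_1 - V_4)/820 = 0
  Node 2: (V_2 - V_1)/16000 + (V_2 - 0)/18 = 0
  Node 3: (V_3 - V_4)/3.6 + (V_3 - 15)/390 = 0
  Node 4: (V_4 - V_3)/3.6 + (V_4 - 0)/13 + (V_4 - V_1)/820 = 0
Collecting terms (coefficients in siemens):
  0.4179·V_1 - 0.0000625·V_2 - 0.00122·V_4 = 6.25
  0.05562·V_2 - 0.0000625·V_1 = 0
  0.2803·V_3 - 0.2778·V_4 = 0.03846
  0.3559·V_4 - 0.00122·V_1 - 0.2778·V_3 = 0
Solving these 4 simultaneous equations (Gaussian elimination) gives:
  V_1 = 14.96 V, V_2 = 0.01681 V, V_3 = 0.8292 V, V_4 = 0.6984 V
I_R1 = (V_0 - V_1)/R1 = (15 - 14.96)/2.4 = 0.01832 A
|I_R1| = 0.01832 A

Final answer: |I_R1| = 0.01832 A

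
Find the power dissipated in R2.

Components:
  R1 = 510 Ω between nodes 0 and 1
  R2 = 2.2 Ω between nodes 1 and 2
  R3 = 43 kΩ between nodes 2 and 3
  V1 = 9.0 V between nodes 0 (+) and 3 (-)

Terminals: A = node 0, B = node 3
Nodal analysis, taking node 3 as the 0 V reference.
Source V1 fixes V_0 = 9 V.
KCL at each unknown node (sum of currents leaving = 0; resistances in Ω):
  Node 1: (V_1 - 9)/510 + (V_1 - V_2)/2.2 = 0
  Node 2: (V_2 - V_1)/2.2 + (V_2 - 0)/43000 = 0
Collecting terms (coefficients in siemens):
  0.4565·V_1 - 0.4545·V_2 = 0.01765
  0.4546·V_2 - 0.4545·V_1 = 0
Determinant D = (0.4565)(0.4546) - (-0.4545)(-0.4545) = 0.0009019
V_1 = [(0.01765)(0.4546) - (-0.4545)(0)]/D = 8.895 V
V_2 = [(0.4565)(0) - (0.01765)(-0.4545)]/D = 8.894 V
I_R2 = (V_1 - V_2)/R2 = (8.895 - 8.894)/2.2 = 0.0002068 A
P_R2 = I_R2² × R2 = (0.0002068)² × 2.2 = 0.00000009412 W

Final answer: 9.412e-08 W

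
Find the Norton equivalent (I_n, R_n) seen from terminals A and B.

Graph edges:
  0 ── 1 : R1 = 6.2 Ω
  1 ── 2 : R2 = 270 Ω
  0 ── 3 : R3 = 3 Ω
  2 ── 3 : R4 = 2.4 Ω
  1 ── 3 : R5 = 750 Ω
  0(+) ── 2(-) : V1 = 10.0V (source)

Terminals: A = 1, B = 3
Find the Thévenin equivalent first; then I_n = V_th/R_th and R_n = R_th.
Step 1 — V_th is the open-circuit voltage V_A - V_B (nothing connected across the terminals).
Nodal analysis, taking node 2 as the 0 V reference.
Source V1 fixes V_0 = 10 V.
KCL at each unknown node (sum of currents leaving = 0; resistances in Ω):
  Node 1: (V_1 - 10)/6.2 + (V_1 - 0)/270 + (V_1 - V_3)/750 = 0
  Node 3: (V_3 - 10)/3 + (V_3 - 0)/2.4 + (V_3 - V_1)/750 = 0
Collecting terms (coefficients in siemens):
  0.1663·V_1 - 0.001333·V_3 = 1.613
  0.7513·V_3 - 0.001333·V_1 = 3.333
Determinant D = (0.1663)(0.7513) - (-0.001333)(-0.001333) = 0.125
V_1 = [(1.613)(0.7513) - (-0.001333)(3.333)]/D = 9.733 V
V_3 = [(0.1663)(3.333) - (1.613)(-0.001333)]/D = 4.454 V
V_th = V_1 - V_3 = 9.733 - 4.454 = 5.279 V
Step 2 — R_th: zero the source — replace V1 by a short circuit (node 2 merges into node 0) — and find the resistance seen between A (node 1) and B (node 3).
Reduce the network between node 1 (A) and node 3 (B) by series/parallel combination:
  Rp1 = R1 ‖ R2 (parallel, both between nodes 0 and 1) = 1/(1/6.2 + 1/270) = 6.061 Ω
  Rp2 = R3 ‖ R4 (parallel, both between nodes 0 and 3) = 1/(1/3 + 1/2.4) = 1.333 Ω
  Rs1 = Rp1 + Rp2 (series, joined only at node 0) = 6.061 + 1.333 = 7.394 Ω
  Rp3 = R5 ‖ Rs1 (parallel, both between nodes 1 and 3) = 1/(1/750 + 1/7.394) = 7.322 Ω
R_th = 7.322 Ω
I_n = V_th/R_th = 5.279/7.322 = 0.721 A, and R_n = R_th = 7.322 Ω

Final answer: I_n = 0.721 A, R_n = 7.322 Ω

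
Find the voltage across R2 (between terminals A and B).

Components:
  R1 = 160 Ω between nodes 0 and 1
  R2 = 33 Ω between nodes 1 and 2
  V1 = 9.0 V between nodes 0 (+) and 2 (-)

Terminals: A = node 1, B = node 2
R1 and R2 are in series across V1 (node 0 → node 1 → node 2), and the output A–B is taken across R2, so this is a voltage divider.
Series current: I = V1/(R1 + R2) = 9/(160 + 33) = 9/193 = 0.04663 A
V_R2 = I × R2 = V1 × R2/(R1 + R2) = 9 × 33/193 = 1.539 V

Final answer: 1.539 V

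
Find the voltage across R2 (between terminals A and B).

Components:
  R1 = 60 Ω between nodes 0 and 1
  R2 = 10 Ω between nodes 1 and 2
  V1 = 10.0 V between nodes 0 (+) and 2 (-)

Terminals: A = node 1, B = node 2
R1 and R2 are in series across V1 (node 0 → node 1 → node 2), and the output A–B is taken across R2, so this is a voltage divider.
Series current: I = V1/(R1 + R2) = 10/(60 + 10) = 10/70 = 0.1429 A
V_R2 = I × R2 = V1 × R2/(R1 + R2) = 10 × 10/70 = 1.429 V

Final answer: 1.429 V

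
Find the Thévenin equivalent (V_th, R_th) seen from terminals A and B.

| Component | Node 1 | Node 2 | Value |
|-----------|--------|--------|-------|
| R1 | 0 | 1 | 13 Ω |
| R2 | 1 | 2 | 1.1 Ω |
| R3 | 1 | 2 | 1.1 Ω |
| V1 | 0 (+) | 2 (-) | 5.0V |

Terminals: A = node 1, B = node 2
Step 1 — V_th is the open-circuit voltage V_A - V_B (nothing connected across the terminals).
Nodal analysis, taking node 2 as the 0 V reference.
Source V1 fixes V_0 = 5 V.
KCL at each unknown node (sum of currents leaving = 0; resistances in Ω):
  Node 1: (V_1 - 5)/13 + (V_1 - 0)/1.1 + (V_1 - 0)/1.1 = 0
Collecting terms: 1.895 × V_1 = 0.3846  =>  V_1 = 0.203 V
V_th = V_1 - V_2 = 0.203 - 0 = 0.203 V
Step 2 — R_th: zero the source — replace V1 by a short circuit (node 2 merges into node 0) — and find the resistance seen between A (node 1) and B (node 0).
Reduce the network between node 1 (A) and node 0 (B) by series/parallel combination:
  Rp1 = R1 ‖ R2 ‖ R3 (parallel, all between nodes 0 and 1) = 1/(1/13 + 1/1.1 + 1/1.1) = 0.5277 Ω
R_th = 0.5277 Ω

Final answer: V_th = 0.203 V, R_th = 0.5277 Ω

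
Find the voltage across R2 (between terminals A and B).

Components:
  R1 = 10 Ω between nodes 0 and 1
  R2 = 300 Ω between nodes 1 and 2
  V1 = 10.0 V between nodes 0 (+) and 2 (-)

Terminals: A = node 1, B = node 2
R1 and R2 are in series across V1 (node 0 → node 1 → node 2), and the output A–B is taken across R2, so this is a voltage divider.
Series current: I = V1/(R1 + R2) = 10/(10 + 300) = 10/310 = 0.03226 A
V_R2 = I × R2 = V1 × R2/(R1 + R2) = 10 × 300/310 = 9.677 V

Final answer: 9.677 V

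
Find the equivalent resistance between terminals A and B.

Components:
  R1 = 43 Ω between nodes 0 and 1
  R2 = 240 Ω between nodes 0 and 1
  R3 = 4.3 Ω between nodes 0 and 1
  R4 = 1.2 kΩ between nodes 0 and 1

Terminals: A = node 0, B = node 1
Reduce the network between node 0 (A) and node 1 (B) by series/parallel combination:
  Rp1 = R1 ‖ R2 ‖ R3 ‖ R4 (parallel, all between nodes 0 and 1) = 1/(1/43 + 1/240 + 1/4.3 + 1/1200) = 3.834 Ω
R_eq = 3.834 Ω

Final answer: 3.834 Ω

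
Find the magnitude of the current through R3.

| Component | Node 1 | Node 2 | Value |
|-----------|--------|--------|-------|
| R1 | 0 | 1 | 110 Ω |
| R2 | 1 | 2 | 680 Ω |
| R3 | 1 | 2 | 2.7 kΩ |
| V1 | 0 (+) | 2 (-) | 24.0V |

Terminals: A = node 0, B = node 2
Nodal analysis, taking node 2 as the 0 V reference.
Source V1 fixes V_0 = 24 V.
KCL at each unknown node (sum of currents leaving = 0; resistances in Ω):
  Node 1: (V_1 - 24)/110 + (V_1 - 0)/680 + (V_1 - 0)/2700 = 0
Collecting terms: 0.01093 × V_1 = 0.2182  =>  V_1 = 19.96 V
I_R3 = (V_1 - V_2)/R3 = (19.96 - 0)/2700 = 0.007392 A
|I_R3| = 0.007392 A

Final answer: |I_R3| = 0.007392 A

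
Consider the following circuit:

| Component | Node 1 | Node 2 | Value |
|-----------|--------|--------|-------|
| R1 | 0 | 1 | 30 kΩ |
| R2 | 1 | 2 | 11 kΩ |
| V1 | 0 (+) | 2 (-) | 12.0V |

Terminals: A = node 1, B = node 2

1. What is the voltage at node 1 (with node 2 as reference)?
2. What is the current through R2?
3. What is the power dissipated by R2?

Nodal analysis, taking node 2 as the 0 V reference.
Source V1 fixes V_0 = 12 V.
KCL at each unknown node (sum of currents leaving = 0; resistances in Ω):
  Node 1: (V_1 - 12)/30000 + (V_1 - 0)/11000 = 0
Collecting terms: 0.0001242 × V_1 = 0.0004  =>  V_1 = 3.22 V
Part 1:
  Read off the nodal solution: V_1 = 3.22 V
Part 2:
  I_R2 = (V_1 - V_2)/R2 = (3.22 - 0)/11000 = 0.0002927 A
  Magnitude: I_R2 = 0.0002927 A
Part 3:
  I_R2 = (V_1 - V_2)/R2 = (3.22 - 0)/11000 = 0.0002927 A
  P_R2 = I_R2² × R2 = (0.0002927)² × 11000 = 0.0009423 W

Final answers:
1. V_1 = 3.22 V
2. I_R2 = 0.0002927 A
3. P_R2 = 0.0009423 W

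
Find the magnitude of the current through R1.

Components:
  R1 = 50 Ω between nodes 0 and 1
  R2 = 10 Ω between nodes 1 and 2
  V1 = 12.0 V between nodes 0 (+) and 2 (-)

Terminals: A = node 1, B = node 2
Nodal analysis, taking node 2 as the 0 V reference.
Source V1 fixes V_0 = 12 V.
KCL at each unknown node (sum of currents leaving = 0; resistances in Ω):
  Node 1: (V_1 - 12)/50 + (V_1 - 0)/10 = 0
Collecting terms: 0.12 × V_1 = 0.24  =>  V_1 = 2 V
I_R1 = (V_0 - V_1)/R1 = (12 - 2)/50 = 0.2 A
|I_R1| = 0.2 A

Final answer: |I_R1| = 0.2 A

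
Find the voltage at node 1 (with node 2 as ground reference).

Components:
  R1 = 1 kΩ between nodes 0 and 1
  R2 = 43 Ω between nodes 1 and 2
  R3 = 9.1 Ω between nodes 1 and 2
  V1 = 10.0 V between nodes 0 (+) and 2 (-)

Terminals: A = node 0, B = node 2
Nodal analysis, taking node 2 as the 0 V reference.
Source V1 fixes V_0 = 10 V.
KCL at each unknown node (sum of currents leaving = 0; resistances in Ω):
  Node 1: (V_1 - 10)/1000 + (V_1 - 0)/43 + (V_1 - 0)/9.1 = 0
Collecting terms: 0.1341 × V_1 = 0.01  =>  V_1 = 0.07455 V
The requested potential is V_1 = 0.07455 V.

Final answer: V_1 = 0.07455 V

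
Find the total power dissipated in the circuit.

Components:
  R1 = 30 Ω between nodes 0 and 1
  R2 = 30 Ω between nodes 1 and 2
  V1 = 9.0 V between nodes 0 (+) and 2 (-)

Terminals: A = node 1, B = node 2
Nodal analysis, taking node 2 as the 0 V reference.
Source V1 fixes V_0 = 9 V.
KCL at each unknown node (sum of currents leaving = 0; resistances in Ω):
  Node 1: (V_1 - 9)/30 + (V_1 - 0)/30 = 0
Collecting terms: 0.06667 × V_1 = 0.3  =>  V_1 = 4.5 V
Power in each resistor, P = (ΔV)²/R:
  P_R1 = (9 - 4.5)²/30 = 0.675 W
  P_R2 = (4.5 - 0)²/30 = 0.675 W
P_total = P_R1 + P_R2 = 1.35 W

Final answer: 1.35 W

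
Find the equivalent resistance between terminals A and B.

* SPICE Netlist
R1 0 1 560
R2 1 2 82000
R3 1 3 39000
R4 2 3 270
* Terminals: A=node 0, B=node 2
Reduce the network between node 0 (A) and node 2 (B) by series/parallel combination:
  Rs1 = R3 + R4 (series, joined only at node 3) = 39000 + 270 = 39270 Ω
  Rp1 = R2 ‖ Rs1 (parallel, both between nodes 1 and 2) = 1/(1/82000 + 1/39270) = 26550 Ω
  Rs2 = R1 + Rp1 (series, joined only at node 1) = 560 + 26550 = 27110 Ω
R_eq = 27.11 kΩ

Final answer: 27.11 kΩ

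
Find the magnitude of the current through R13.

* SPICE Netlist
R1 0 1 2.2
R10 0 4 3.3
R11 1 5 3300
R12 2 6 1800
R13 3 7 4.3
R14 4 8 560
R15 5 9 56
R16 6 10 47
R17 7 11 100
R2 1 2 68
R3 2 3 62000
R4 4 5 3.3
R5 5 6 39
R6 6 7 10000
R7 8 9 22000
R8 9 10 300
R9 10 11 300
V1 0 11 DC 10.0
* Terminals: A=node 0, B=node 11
Nodal analysis, taking node 11 as the 0 V reference.
Source V1 fixes V_0 = 10 V.
KCL at each unknown node (sum of currents leaving = 0; resistances in Ω):
  Node 1: (V_1 - 10)/2.2 + (V_1 - V_2)/68 + (V_1 - V_5)/3300 = 0
  Node 2: (V_2 - V_1)/68 + (V_2 - V_3)/62000 + (V_2 - V_6)/1800 = 0
  Node 3: (V_3 - V_2)/62000 + (V_3 - V_7)/4.3 = 0
  Node 4: (V_4 - V_5)/3.3 + (V_4 - 10)/3.3 + (V_4 - V_8)/560 = 0
  Node 5: (V_5 - V_4)/3.3 + (V_5 - V_6)/39 + (V_5 - V_1)/3300 + (V_5 - V_9)/56 = 0
  Node 6: (V_6 - V_5)/39 + (V_6 - V_7)/10000 + (V_6 - V_2)/1800 + (V_6 - V_10)/47 = 0
  Node 7: (V_7 - V_6)/10000 + (V_7 - V_3)/4.3 + (V_7 - 0)/100 = 0
  Node 8: (V_8 - V_9)/22000 + (V_8 - V_4)/560 = 0
  Node 9: (V_9 - V_8)/22000 + (V_9 - V_10)/300 + (V_9 - V_5)/56 = 0
  Node 10: (V_10 - V_9)/300 + (V_10 - 0)/300 + (V_10 - V_6)/47 = 0
Collecting terms (coefficients in siemens):
  0.4696·V_1 - 0.01471·V_2 - 0.000303·V_5 = 4.545
  0.01528·V_2 - 0.01471·V_1 - 0.00001613·V_3 - 0.0005556·V_6 = 0
  0.2326·V_3 - 0.00001613·V_2 - 0.2326·V_7 = 0
  0.6078·V_4 - 0.303·V_5 - 0.001786·V_8 = 3.03
  0.3468·V_5 - 0.000303·V_1 - 0.303·V_4 - 0.02564·V_6 - 0.01786·V_9 = 0
  0.04757·V_6 - 0.0005556·V_2 - 0.02564·V_5 - 0.0001·V_7 - 0.02128·V_10 = 0
  0.2427·V_7 - 0.2326·V_3 - 0.0001·V_6 = 0
  0.001831·V_8 - 0.001786·V_4 - 0.00004545·V_9 = 0
  0.02124·V_9 - 0.01786·V_5 - 0.00004545·V_8 - 0.003333·V_10 = 0
  0.02794·V_10 - 0.02128·V_6 - 0.003333·V_9 = 0
Solving these 10 simultaneous equations (Gaussian elimination) gives:
  V_1 = 9.998 V, V_2 = 9.951 V, V_3 = 0.1053 V, V_4 = 9.911 V
  V_5 = 9.823 V, V_6 = 8.976 V, V_7 = 0.1046 V, V_8 = 9.902 V
  V_9 = 9.532 V, V_10 = 7.972 V
I_R13 = (V_3 - V_7)/R13 = (0.1053 - 0.1046)/4.3 = 0.0001588 A
|I_R13| = 0.0001588 A

Final answer: |I_R13| = 0.0001588 A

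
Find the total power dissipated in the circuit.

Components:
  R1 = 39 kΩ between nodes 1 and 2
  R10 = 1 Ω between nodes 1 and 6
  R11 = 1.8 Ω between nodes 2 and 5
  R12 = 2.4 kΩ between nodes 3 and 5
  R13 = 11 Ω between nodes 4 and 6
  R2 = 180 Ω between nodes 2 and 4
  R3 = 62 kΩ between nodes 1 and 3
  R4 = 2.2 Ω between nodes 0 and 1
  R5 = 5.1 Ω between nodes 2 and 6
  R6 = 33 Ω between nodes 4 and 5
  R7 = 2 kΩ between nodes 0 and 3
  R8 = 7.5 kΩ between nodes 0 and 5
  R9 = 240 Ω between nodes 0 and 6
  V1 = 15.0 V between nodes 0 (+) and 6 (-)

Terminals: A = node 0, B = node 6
Nodal analysis, taking node 6 as the 0 V reference.
Source V1 fixes V_0 = 15 V.
KCL at each unknown node (sum of currents leaving = 0; resistances in Ω):
  Node 1: (V_1 - V_2)/39000 + (V_1 - V_3)/62000 + (V_1 - 15)/2.2 + (V_1 - 0)/1 = 0
  Node 2: (V_2 - V_1)/39000 + (V_2 - V_4)/180 + (V_2 - 0)/5.1 + (V_2 - V_5)/1.8 = 0
  Node 3: (V_3 - V_1)/62000 + (V_3 - 15)/2000 + (V_3 - V_5)/2400 = 0
  Node 4: (V_4 - V_2)/180 + (V_4 - V_5)/33 + (V_4 - 0)/11 = 0
  Node 5: (V_5 - V_4)/33 + (V_5 - 15)/7500 + (V_5 - V_2)/1.8 + (V_5 - V_3)/2400 = 0
Collecting terms (coefficients in siemens):
  1.455·V_1 - 0.00002564·V_2 - 0.00001613·V_3 = 6.818
  0.7572·V_2 - 0.00002564·V_1 - 0.005556·V_4 - 0.5556·V_5 = 0
  0.0009328·V_3 - 0.00001613·V_1 - 0.0004167·V_5 = 0.0075
  0.1268·V_4 - 0.005556·V_2 - 0.0303·V_5 = 0
  0.5864·V_5 - 0.5556·V_2 - 0.0004167·V_3 - 0.0303·V_4 = 0.002
Solving these 5 simultaneous equations (Gaussian elimination) gives:
  V_1 = 4.687 V, V_2 = 0.02394 V, V_3 = 8.136 V, V_4 = 0.008776 V
  V_5 = 0.03232 V
Power in each resistor, P = (ΔV)²/R:
  P_R1 = (4.687 - 0.02394)²/39000 = 0.0005577 W
  P_R2 = (0.02394 - 0.008776)²/180 = 0.000001277 W
  P_R3 = (4.687 - 8.136)²/62000 = 0.0001918 W
  P_R4 = (15 - 4.687)²/2.2 = 48.34 W
  P_R5 = (0.02394 - 0)²/5.1 = 0.0001124 W
  P_R6 = (0.008776 - 0.03232)²/33 = 0.0000168 W
  P_R7 = (15 - 8.136)²/2000 = 0.02356 W
  P_R8 = (15 - 0.03232)²/7500 = 0.02987 W
  P_R9 = (15 - 0)²/240 = 0.9375 W
  P_R10 = (4.687 - 0)²/1 = 21.97 W
  P_R11 = (0.02394 - 0.03232)²/1.8 = 0.00003906 W
  P_R12 = (8.136 - 0.03232)²/2400 = 0.02736 W
  P_R13 = (0.008776 - 0)²/11 = 0.000007002 W
P_total = P_R1 + P_R2 + P_R3 + P_R4 + P_R5 + P_R6 + P_R7 + P_R8 + P_R9 + P_R10 + P_R11 + P_R12 + P_R13 = 71.33 W

Final answer: 71.33 W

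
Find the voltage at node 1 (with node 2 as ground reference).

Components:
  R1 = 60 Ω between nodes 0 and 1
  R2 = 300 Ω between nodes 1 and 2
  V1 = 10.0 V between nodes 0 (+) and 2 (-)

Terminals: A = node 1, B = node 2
Nodal analysis, taking node 2 as the 0 V reference.
Source V1 fixes V_0 = 10 V.
KCL at each unknown node (sum of currents leaving = 0; resistances in Ω):
  Node 1: (V_1 - 10)/60 + (V_1 - 0)/300 = 0
Collecting terms: 0.02 × V_1 = 0.1667  =>  V_1 = 8.333 V
The requested potential is V_1 = 8.333 V.

Final answer: V_1 = 8.333 V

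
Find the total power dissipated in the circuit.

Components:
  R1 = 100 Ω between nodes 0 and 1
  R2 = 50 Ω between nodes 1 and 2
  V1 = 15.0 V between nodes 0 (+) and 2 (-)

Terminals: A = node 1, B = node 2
Nodal analysis, taking node 2 as the 0 V reference.
Source V1 fixes V_0 = 15 V.
KCL at each unknown node (sum of currents leaving = 0; resistances in Ω):
  Node 1: (V_1 - 15)/100 + (V_1 - 0)/50 = 0
Collecting terms: 0.03 × V_1 = 0.15  =>  V_1 = 5 V
Power in each resistor, P = (ΔV)²/R:
  P_R1 = (15 - 5)²/100 = 1 W
  P_R2 = (5 - 0)²/50 = 0.5 W
P_total = P_R1 + P_R2 = 1.5 W

Final answer: 1.5 W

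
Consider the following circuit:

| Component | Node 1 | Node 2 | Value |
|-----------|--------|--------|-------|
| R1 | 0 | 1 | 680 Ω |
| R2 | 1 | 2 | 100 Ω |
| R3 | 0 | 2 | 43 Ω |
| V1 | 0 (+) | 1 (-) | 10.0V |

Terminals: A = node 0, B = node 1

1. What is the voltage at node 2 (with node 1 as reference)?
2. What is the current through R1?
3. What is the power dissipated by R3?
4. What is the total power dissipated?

Nodal analysis, taking node 1 as the 0 V reference.
Source V1 fixes V_0 = 10 V.
KCL at each unknown node (sum of currents leaving = 0; resistances in Ω):
  Node 2: (V_2 - 0)/100 + (V_2 - 10)/43 = 0
Collecting terms: 0.03326 × V_2 = 0.2326  =>  V_2 = 6.993 V
Part 1:
  Read off the nodal solution: V_2 = 6.993 V
Part 2:
  I_R1 = (V_0 - V_1)/R1 = (10 - 0)/680 = 0.01471 A
  Magnitude: I_R1 = 0.01471 A
Part 3:
  I_R3 = (V_0 - V_2)/R3 = (10 - 6.993)/43 = 0.06993 A
  P_R3 = I_R3² × R3 = (0.06993)² × 43 = 0.2103 W
Part 4:
  Power in each resistor, P = (ΔV)²/R:
    P_R1 = (10 - 0)²/680 = 0.1471 W
    P_R2 = (0 - 6.993)²/100 = 0.489 W
    P_R3 = (10 - 6.993)²/43 = 0.2103 W
  P_total = P_R1 + P_R2 + P_R3 = 0.8464 W

Final answers:
1. V_2 = 6.993 V
2. I_R1 = 0.01471 A
3. P_R3 = 0.2103 W
4. P_total = 0.8464 W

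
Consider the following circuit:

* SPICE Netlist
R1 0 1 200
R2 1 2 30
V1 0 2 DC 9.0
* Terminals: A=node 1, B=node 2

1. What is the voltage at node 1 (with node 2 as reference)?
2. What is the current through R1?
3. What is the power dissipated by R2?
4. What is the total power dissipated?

Nodal analysis, taking node 2 as the 0 V reference.
Source V1 fixes V_0 = 9 V.
KCL at each unknown node (sum of currents leaving = 0; resistances in Ω):
  Node 1: (V_1 - 9)/200 + (V_1 - 0)/30 = 0
Collecting terms: 0.03833 × V_1 = 0.045  =>  V_1 = 1.174 V
Part 1:
  Read off the nodal solution: V_1 = 1.174 V
Part 2:
  I_R1 = (V_0 - V_1)/R1 = (9 - 1.174)/200 = 0.03913 A
  Magnitude: I_R1 = 0.03913 A
Part 3:
  I_R2 = (V_1 - V_2)/R2 = (1.174 - 0)/30 = 0.03913 A
  P_R2 = I_R2² × R2 = (0.03913)² × 30 = 0.04594 W
Part 4:
  Power in each resistor, P = (ΔV)²/R:
    P_R1 = (9 - 1.174)²/200 = 0.3062 W
    P_R2 = (1.174 - 0)²/30 = 0.04594 W
  P_total = P_R1 + P_R2 = 0.3522 W

Final answers:
1. V_1 = 1.174 V
2. I_R1 = 0.03913 A
3. P_R2 = 0.04594 W
4. P_total = 0.3522 W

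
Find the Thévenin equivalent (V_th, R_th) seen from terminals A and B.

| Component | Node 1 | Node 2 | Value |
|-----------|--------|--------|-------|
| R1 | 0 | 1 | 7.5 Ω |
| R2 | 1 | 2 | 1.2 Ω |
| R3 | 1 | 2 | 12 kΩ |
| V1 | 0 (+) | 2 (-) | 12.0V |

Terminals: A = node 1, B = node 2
Step 1 — V_th is the open-circuit voltage V_A - V_B (nothing connected across the terminals).
Nodal analysis, taking node 2 as the 0 V reference.
Source V1 fixes V_0 = 12 V.
KCL at each unknown node (sum of currents leaving = 0; resistances in Ω):
  Node 1: (V_1 - 12)/7.5 + (V_1 - 0)/1.2 + (V_1 - 0)/12000 = 0
Collecting terms: 0.9667 × V_1 = 1.6  =>  V_1 = 1.655 V
V_th = V_1 - V_2 = 1.655 - 0 = 1.655 V
Step 2 — R_th: zero the source — replace V1 by a short circuit (node 2 merges into node 0) — and find the resistance seen between A (node 1) and B (node 0).
Reduce the network between node 1 (A) and node 0 (B) by series/parallel combination:
  Rp1 = R1 ‖ R2 ‖ R3 (parallel, all between nodes 0 and 1) = 1/(1/7.5 + 1/1.2 + 1/12000) = 1.034 Ω
R_th = 1.034 Ω

Final answer: V_th = 1.655 V, R_th = 1.034 Ω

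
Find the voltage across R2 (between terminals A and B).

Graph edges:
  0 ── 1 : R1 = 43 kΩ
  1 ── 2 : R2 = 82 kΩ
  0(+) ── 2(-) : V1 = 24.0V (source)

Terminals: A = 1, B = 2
R1 and R2 are in series across V1 (node 0 → node 1 → node 2), and the output A–B is taken across R2, so this is a voltage divider.
Series current: I = V1/(R1 + R2) = 24/(43000 + 82000) = 24/125000 = 0.000192 A
V_R2 = I × R2 = V1 × R2/(R1 + R2) = 24 × 82000/125000 = 15.74 V

Final answer: 15.74 V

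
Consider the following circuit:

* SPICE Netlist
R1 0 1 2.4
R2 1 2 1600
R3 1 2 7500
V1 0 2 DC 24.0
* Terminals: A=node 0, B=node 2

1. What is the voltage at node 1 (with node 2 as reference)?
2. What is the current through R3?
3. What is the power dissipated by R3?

Nodal analysis, taking node 2 as the 0 V reference.
Source V1 fixes V_0 = 24 V.
KCL at each unknown node (sum of currents leaving = 0; resistances in Ω):
  Node 1: (V_1 - 24)/2.4 + (V_1 - 0)/1600 + (V_1 - 0)/7500 = 0
Collecting terms: 0.4174 × V_1 = 10  =>  V_1 = 23.96 V
Part 1:
  Read off the nodal solution: V_1 = 23.96 V
Part 2:
  I_R3 = (V_1 - V_2)/R3 = (23.96 - 0)/7500 = 0.003194 A
  Magnitude: I_R3 = 0.003194 A
Part 3:
  I_R3 = (V_1 - V_2)/R3 = (23.96 - 0)/7500 = 0.003194 A
  P_R3 = I_R3² × R3 = (0.003194)² × 7500 = 0.07652 W

Final answers:
1. V_1 = 23.96 V
2. I_R3 = 0.003194 A
3. P_R3 = 0.07652 W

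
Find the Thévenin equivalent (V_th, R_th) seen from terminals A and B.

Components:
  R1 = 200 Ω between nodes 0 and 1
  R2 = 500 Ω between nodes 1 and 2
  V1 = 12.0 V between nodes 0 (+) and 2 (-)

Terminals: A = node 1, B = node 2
Step 1 — V_th is the open-circuit voltage V_A - V_B (nothing connected across the terminals).
Nodal analysis, taking node 2 as the 0 V reference.
Source V1 fixes V_0 = 12 V.
KCL at each unknown node (sum of currents leaving = 0; resistances in Ω):
  Node 1: (V_1 - 12)/200 + (V_1 - 0)/500 = 0
Collecting terms: 0.007 × V_1 = 0.06  =>  V_1 = 8.571 V
V_th = V_1 - V_2 = 8.571 - 0 = 8.571 V
Step 2 — R_th: zero the source — replace V1 by a short circuit (node 2 merges into node 0) — and find the resistance seen between A (node 1) and B (node 0).
Reduce the network between node 1 (A) and node 0 (B) by series/parallel combination:
  Rp1 = R1 ‖ R2 (parallel, both between nodes 0 and 1) = 1/(1/200 + 1/500) = 142.9 Ω
R_th = 142.9 Ω

Final answer: V_th = 8.571 V, R_th = 142.9 Ω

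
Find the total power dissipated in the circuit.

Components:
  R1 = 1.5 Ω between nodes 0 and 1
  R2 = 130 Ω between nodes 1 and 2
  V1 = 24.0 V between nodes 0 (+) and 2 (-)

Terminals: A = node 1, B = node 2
Nodal analysis, taking node 2 as the 0 V reference.
Source V1 fixes V_0 = 24 V.
KCL at each unknown node (sum of currents leaving = 0; resistances in Ω):
  Node 1: (V_1 - 24)/1.5 + (V_1 - 0)/130 = 0
Collecting terms: 0.6744 × V_1 = 16  =>  V_1 = 23.73 V
Power in each resistor, P = (ΔV)²/R:
  P_R1 = (24 - 23.73)²/1.5 = 0.04996 W
  P_R2 = (23.73 - 0)²/130 = 4.33 W
P_total = P_R1 + P_R2 = 4.38 W

Final answer: 4.38 W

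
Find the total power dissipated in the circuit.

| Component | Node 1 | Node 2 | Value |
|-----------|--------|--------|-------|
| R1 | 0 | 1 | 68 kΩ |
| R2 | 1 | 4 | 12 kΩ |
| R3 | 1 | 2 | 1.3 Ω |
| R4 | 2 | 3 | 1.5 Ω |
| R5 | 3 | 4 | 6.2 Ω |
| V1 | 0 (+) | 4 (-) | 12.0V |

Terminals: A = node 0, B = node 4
Nodal analysis, taking node 4 as the 0 V reference.
Source V1 fixes V_0 = 12 V.
KCL at each unknown node (sum of currents leaving = 0; resistances in Ω):
  Node 1: (V_1 - 12)/68000 + (V_1 - 0)/12000 + (V_1 - V_2)/1.3 = 0
  Node 2: (V_2 - V_1)/1.3 + (V_2 - V_3)/1.5 = 0
  Node 3: (V_3 - V_2)/1.5 + (V_3 - 0)/6.2 = 0
Collecting terms (coefficients in siemens):
  0.7693·V_1 - 0.7692·V_2 = 0.0001765
  1.436·V_2 - 0.7692·V_1 - 0.6667·V_3 = 0
  0.828·V_3 - 0.6667·V_2 = 0
Solving these 3 simultaneous equations (Gaussian elimination) gives:
  V_1 = 0.001587 V, V_2 = 0.001358 V, V_3 = 0.001093 V
Power in each resistor, P = (ΔV)²/R:
  P_R1 = (12 - 0.001587)²/68000 = 0.002117 W
  P_R2 = (0.001587 - 0)²/12000 = 0.0000000002098 W
  P_R3 = (0.001587 - 0.001358)²/1.3 = 0.00000004041 W
  P_R4 = (0.001358 - 0.001093)²/1.5 = 0.00000004663 W
  P_R5 = (0.001093 - 0)²/6.2 = 0.0000001927 W
P_total = P_R1 + P_R2 + P_R3 + P_R4 + P_R5 = 0.002117 W

Final answer: 0.002117 W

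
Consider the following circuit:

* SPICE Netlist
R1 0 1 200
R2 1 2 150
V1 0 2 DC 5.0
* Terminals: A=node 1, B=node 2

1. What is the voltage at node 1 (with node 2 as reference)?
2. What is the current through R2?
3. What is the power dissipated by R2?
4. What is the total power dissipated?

Nodal analysis, taking node 2 as the 0 V reference.
Source V1 fixes V_0 = 5 V.
KCL at each unknown node (sum of currents leaving = 0; resistances in Ω):
  Node 1: (V_1 - 5)/200 + (V_1 - 0)/150 = 0
Collecting terms: 0.01167 × V_1 = 0.025  =>  V_1 = 2.143 V
Part 1:
  Read off the nodal solution: V_1 = 2.143 V
Part 2:
  I_R2 = (V_1 - V_2)/R2 = (2.143 - 0)/150 = 0.01429 A
  Magnitude: I_R2 = 0.01429 A
Part 3:
  I_R2 = (V_1 - V_2)/R2 = (2.143 - 0)/150 = 0.01429 A
  P_R2 = I_R2² × R2 = (0.01429)² × 150 = 0.03061 W
Part 4:
  Power in each resistor, P = (ΔV)²/R:
    P_R1 = (5 - 2.143)²/200 = 0.04082 W
    P_R2 = (2.143 - 0)²/150 = 0.03061 W
  P_total = P_R1 + P_R2 = 0.07143 W

Final answers:
1. V_1 = 2.143 V
2. I_R2 = 0.01429 A
3. P_R2 = 0.03061 W
4. P_total = 0.07143 W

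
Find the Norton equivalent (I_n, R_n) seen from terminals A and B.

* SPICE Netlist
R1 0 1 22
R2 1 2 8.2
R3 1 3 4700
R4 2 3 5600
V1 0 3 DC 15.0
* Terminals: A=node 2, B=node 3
Find the Thévenin equivalent first; then I_n = V_th/R_th and R_n = R_th.
Step 1 — V_th is the open-circuit voltage V_A - V_B (nothing connected across the terminals).
Nodal analysis, taking node 3 as the 0 V reference.
Source V1 fixes V_0 = 15 V.
KCL at each unknown node (sum of currents leaving = 0; resistances in Ω):
  Node 1: (V_1 - 15)/22 + (V_1 - V_2)/8.2 + (V_1 - 0)/4700 = 0
  Node 2: (V_2 - V_1)/8.2 + (V_2 - 0)/5600 = 0
Collecting terms (coefficients in siemens):
  0.1676·V_1 - 0.122·V_2 = 0.6818
  0.1221·V_2 - 0.122·V_1 = 0
Determinant D = (0.1676)(0.1221) - (-0.122)(-0.122) = 0.005599
V_1 = [(0.6818)(0.1221) - (-0.122)(0)]/D = 14.87 V
V_2 = [(0.1676)(0) - (0.6818)(-0.122)]/D = 14.85 V
V_th = V_2 - V_3 = 14.85 - 0 = 14.85 V
Step 2 — R_th: zero the source — replace V1 by a short circuit (node 3 merges into node 0) — and find the resistance seen between A (node 2) and B (node 0).
Reduce the network between node 2 (A) and node 0 (B) by series/parallel combination:
  Rp1 = R1 ‖ R3 (parallel, both between nodes 0 and 1) = 1/(1/22 + 1/4700) = 21.9 Ω
  Rs1 = R2 + Rp1 (series, joined only at node 1) = 8.2 + 21.9 = 30.1 Ω
  Rp2 = R4 ‖ Rs1 (parallel, both between nodes 0 and 2) = 1/(1/5600 + 1/30.1) = 29.94 Ω
R_th = 29.94 Ω
I_n = V_th/R_th = 14.85/29.94 = 0.4961 A, and R_n = R_th = 29.94 Ω

Final answer: I_n = 0.4961 A, R_n = 29.94 Ω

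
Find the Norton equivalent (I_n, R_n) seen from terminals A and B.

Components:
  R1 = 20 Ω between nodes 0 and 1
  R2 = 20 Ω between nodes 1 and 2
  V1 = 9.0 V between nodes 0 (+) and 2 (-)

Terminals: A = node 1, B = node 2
Find the Thévenin equivalent first; then I_n = V_th/R_th and R_n = R_th.
Step 1 — V_th is the open-circuit voltage V_A - V_B (nothing connected across the terminals).
Nodal analysis, taking node 2 as the 0 V reference.
Source V1 fixes V_0 = 9 V.
KCL at each unknown node (sum of currents leaving = 0; resistances in Ω):
  Node 1: (V_1 - 9)/20 + (V_1 - 0)/20 = 0
Collecting terms: 0.1 × V_1 = 0.45  =>  V_1 = 4.5 V
V_th = V_1 - V_2 = 4.5 - 0 = 4.5 V
Step 2 — R_th: zero the source — replace V1 by a short circuit (node 2 merges into node 0) — and find the resistance seen between A (node 1) and B (node 0).
Reduce the network between node 1 (A) and node 0 (B) by series/parallel combination:
  Rp1 = R1 ‖ R2 (parallel, both between nodes 0 and 1) = 1/(1/20 + 1/20) = 10 Ω
R_th = 10 Ω
I_n = V_th/R_th = 4.5/10 = 0.45 A, and R_n = R_th = 10 Ω

Final answer: I_n = 0.45 A, R_n = 10 Ω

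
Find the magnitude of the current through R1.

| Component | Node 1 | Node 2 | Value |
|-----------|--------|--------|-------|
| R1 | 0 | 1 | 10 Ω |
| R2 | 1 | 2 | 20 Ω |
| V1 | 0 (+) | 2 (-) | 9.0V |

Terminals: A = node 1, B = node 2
Nodal analysis, taking node 2 as the 0 V reference.
Source V1 fixes V_0 = 9 V.
KCL at each unknown node (sum of currents leaving = 0; resistances in Ω):
  Node 1: (V_1 - 9)/10 + (V_1 - 0)/20 = 0
Collecting terms: 0.15 × V_1 = 0.9  =>  V_1 = 6 V
I_R1 = (V_0 - V_1)/R1 = (9 - 6)/10 = 0.3 A
|I_R1| = 0.3 A

Final answer: |I_R1| = 0.3 A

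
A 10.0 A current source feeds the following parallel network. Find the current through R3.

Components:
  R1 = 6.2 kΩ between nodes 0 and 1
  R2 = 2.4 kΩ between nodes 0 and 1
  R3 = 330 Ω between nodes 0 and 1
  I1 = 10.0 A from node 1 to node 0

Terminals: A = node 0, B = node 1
All resistors sit directly between nodes 0 and 1, so they are in parallel and share one voltage V; the full source current 10 A splits among them.
1/R_par = 1/6200 + 1/2400 + 1/330 = 0.003608 S  =>  R_par = 277.1 Ω
V = I × R_par = 10 × 277.1 = 2771 V
I_R3 = V/R3 = 2771/330 = 8.398 A

Final answer: 8.398 A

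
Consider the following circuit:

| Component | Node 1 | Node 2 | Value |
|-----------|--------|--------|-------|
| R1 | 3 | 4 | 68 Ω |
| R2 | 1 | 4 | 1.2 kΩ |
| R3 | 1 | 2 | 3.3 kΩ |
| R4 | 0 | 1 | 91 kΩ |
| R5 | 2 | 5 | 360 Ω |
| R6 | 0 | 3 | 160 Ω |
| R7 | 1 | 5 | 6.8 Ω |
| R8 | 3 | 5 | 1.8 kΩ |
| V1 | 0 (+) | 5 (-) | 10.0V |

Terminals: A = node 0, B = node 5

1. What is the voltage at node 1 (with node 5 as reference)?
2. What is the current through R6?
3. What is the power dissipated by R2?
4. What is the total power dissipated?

Nodal analysis, taking node 5 as the 0 V reference.
Source V1 fixes V_0 = 10 V.
KCL at each unknown node (sum of currents leaving = 0; resistances in Ω):
  Node 1: (V_1 - V_4)/1200 + (V_1 - V_2)/3300 + (V_1 - 10)/91000 + (V_1 - 0)/6.8 = 0
  Node 2: (V_2 - V_1)/3300 + (V_2 - 0)/360 = 0
  Node 3: (V_3 - V_4)/68 + (V_3 - 10)/160 + (V_3 - 0)/1800 = 0
  Node 4: (V_4 - V_3)/68 + (V_4 - V_1)/1200 = 0
Collecting terms (coefficients in siemens):
  0.1482·V_1 - 0.000303·V_2 - 0.0008333·V_4 = 0.0001099
  0.003081·V_2 - 0.000303·V_1 = 0
  0.02151·V_3 - 0.01471·V_4 = 0.0625
  0.01554·V_4 - 0.0008333·V_1 - 0.01471·V_3 = 0
Solving these 4 simultaneous equations (Gaussian elimination) gives:
  V_1 = 0.04458 V, V_2 = 0.004385 V, V_3 = 8.235 V, V_4 = 7.795 V
Part 1:
  Read off the nodal solution: V_1 = 0.04458 V
Part 2:
  I_R6 = (V_0 - V_3)/R6 = (10 - 8.235)/160 = 0.01103 A
  Magnitude: I_R6 = 0.01103 A
Part 3:
  I_R2 = (V_1 - V_4)/R2 = (0.04458 - 7.795)/1200 = -0.006459 A
  P_R2 = I_R2² × R2 = (-0.006459)² × 1200 = 0.05006 W
Part 4:
  Power in each resistor, P = (ΔV)²/R:
    P_R1 = (8.235 - 7.795)²/68 = 0.002837 W
    P_R2 = (0.04458 - 7.795)²/1200 = 0.05006 W
    P_R3 = (0.04458 - 0.004385)²/3300 = 0.0000004896 W
    P_R4 = (10 - 0.04458)²/91000 = 0.001089 W
    P_R5 = (0.004385 - 0)²/360 = 0.00000005342 W
    P_R6 = (10 - 8.235)²/160 = 0.01948 W
    P_R7 = (0.04458 - 0)²/6.8 = 0.0002923 W
    P_R8 = (8.235 - 0)²/1800 = 0.03767 W
  P_total = P_R1 + P_R2 + P_R3 + P_R4 + P_R5 + P_R6 + P_R7 + P_R8 = 0.1114 W

Final answers:
1. V_1 = 0.04458 V
2. I_R6 = 0.01103 A
3. P_R2 = 0.05006 W
4. P_total = 0.1114 W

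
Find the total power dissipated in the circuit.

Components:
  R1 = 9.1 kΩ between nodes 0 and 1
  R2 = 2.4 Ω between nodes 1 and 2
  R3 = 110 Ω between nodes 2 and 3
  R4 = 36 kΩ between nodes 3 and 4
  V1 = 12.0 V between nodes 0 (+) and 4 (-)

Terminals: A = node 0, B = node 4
Nodal analysis, taking node 4 as the 0 V reference.
Source V1 fixes V_0 = 12 V.
KCL at each unknown node (sum of currents leaving = 0; resistances in Ω):
  Node 1: (V_1 - 12)/9100 + (V_1 - V_2)/2.4 = 0
  Node 2: (V_2 - V_1)/2.4 + (V_2 - V_3)/110 = 0
  Node 3: (V_3 - V_2)/110 + (V_3 - 0)/36000 = 0
Collecting terms (coefficients in siemens):
  0.4168·V_1 - 0.4167·V_2 = 0.001319
  0.4258·V_2 - 0.4167·V_1 - 0.009091·V_3 = 0
  0.009119·V_3 - 0.009091·V_2 = 0
Solving these 3 simultaneous equations (Gaussian elimination) gives:
  V_1 = 9.585 V, V_2 = 9.584 V, V_3 = 9.555 V
Power in each resistor, P = (ΔV)²/R:
  P_R1 = (12 - 9.585)²/9100 = 0.000641 W
  P_R2 = (9.585 - 9.584)²/2.4 = 0.0000001691 W
  P_R3 = (9.584 - 9.555)²/110 = 0.000007749 W
  P_R4 = (9.555 - 0)²/36000 = 0.002536 W
P_total = P_R1 + P_R2 + P_R3 + P_R4 = 0.003185 W

Final answer: 0.003185 W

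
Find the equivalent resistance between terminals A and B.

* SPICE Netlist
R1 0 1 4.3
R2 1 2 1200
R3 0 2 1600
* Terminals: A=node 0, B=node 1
Reduce the network between node 0 (A) and node 1 (B) by series/parallel combination:
  Rs1 = R3 + R2 (series, joined only at node 2) = 1600 + 1200 = 2800 Ω
  Rp1 = R1 ‖ Rs1 (parallel, both between nodes 0 and 1) = 1/(1/4.3 + 1/2800) = 4.293 Ω
R_eq = 4.293 Ω

Final answer: 4.293 Ω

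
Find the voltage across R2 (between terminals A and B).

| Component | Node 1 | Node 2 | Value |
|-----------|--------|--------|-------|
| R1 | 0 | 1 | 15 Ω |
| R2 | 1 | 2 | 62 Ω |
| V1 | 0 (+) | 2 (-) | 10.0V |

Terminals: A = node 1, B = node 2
R1 and R2 are in series across V1 (node 0 → node 1 → node 2), and the output A–B is taken across R2, so this is a voltage divider.
Series current: I = V1/(R1 + R2) = 10/(15 + 62) = 10/77 = 0.1299 A
V_R2 = I × R2 = V1 × R2/(R1 + R2) = 10 × 62/77 = 8.052 V

Final answer: 8.052 V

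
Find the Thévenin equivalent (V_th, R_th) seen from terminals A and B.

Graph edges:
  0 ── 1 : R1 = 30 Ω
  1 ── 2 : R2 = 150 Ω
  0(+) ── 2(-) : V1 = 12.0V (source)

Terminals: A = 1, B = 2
Step 1 — V_th is the open-circuit voltage V_A - V_B (nothing connected across the terminals).
Nodal analysis, taking node 2 as the 0 V reference.
Source V1 fixes V_0 = 12 V.
KCL at each unknown node (sum of currents leaving = 0; resistances in Ω):
  Node 1: (V_1 - 12)/30 + (V_1 - 0)/150 = 0
Collecting terms: 0.04 × V_1 = 0.4  =>  V_1 = 10 V
V_th = V_1 - V_2 = 10 - 0 = 10 V
Step 2 — R_th: zero the source — replace V1 by a short circuit (node 2 merges into node 0) — and find the resistance seen between A (node 1) and B (node 0).
Reduce the network between node 1 (A) and node 0 (B) by series/parallel combination:
  Rp1 = R1 ‖ R2 (parallel, both between nodes 0 and 1) = 1/(1/30 + 1/150) = 25 Ω
R_th = 25 Ω

Final answer: V_th = 10 V, R_th = 25 Ω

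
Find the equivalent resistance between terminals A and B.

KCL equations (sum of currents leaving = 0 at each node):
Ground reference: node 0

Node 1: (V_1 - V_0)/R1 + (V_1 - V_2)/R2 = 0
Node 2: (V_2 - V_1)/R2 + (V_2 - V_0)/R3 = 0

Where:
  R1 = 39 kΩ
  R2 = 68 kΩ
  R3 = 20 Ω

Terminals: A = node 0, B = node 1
Reduce the network between node 0 (A) and node 1 (B) by series/parallel combination:
  Rs1 = R3 + R2 (series, joined only at node 2) = 20 + 68000 = 68020 Ω
  Rp1 = R1 ‖ Rs1 (parallel, both between nodes 0 and 1) = 1/(1/39000 + 1/68020) = 24790 Ω
R_eq = 24.79 kΩ

Final answer: 24.79 kΩ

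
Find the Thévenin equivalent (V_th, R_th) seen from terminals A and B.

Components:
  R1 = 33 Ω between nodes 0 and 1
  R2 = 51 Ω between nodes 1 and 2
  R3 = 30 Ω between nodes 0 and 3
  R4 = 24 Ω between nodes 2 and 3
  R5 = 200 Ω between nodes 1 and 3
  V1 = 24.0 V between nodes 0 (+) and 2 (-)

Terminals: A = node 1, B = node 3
Step 1 — V_th is the open-circuit voltage V_A - V_B (nothing connected across the terminals).
Nodal analysis, taking node 2 as the 0 V reference.
Source V1 fixes V_0 = 24 V.
KCL at each unknown node (sum of currents leaving = 0; resistances in Ω):
  Node 1: (V_1 - 24)/33 + (V_1 - 0)/51 + (V_1 - V_3)/200 = 0
  Node 3: (V_3 - 24)/30 + (V_3 - 0)/24 + (V_3 - V_1)/200 = 0
Collecting terms (coefficients in siemens):
  0.05491·V_1 - 0.005·V_3 = 0.7273
  0.08·V_3 - 0.005·V_1 = 0.8
Determinant D = (0.05491)(0.08) - (-0.005)(-0.005) = 0.004368
V_1 = [(0.7273)(0.08) - (-0.005)(0.8)]/D = 14.24 V
V_3 = [(0.05491)(0.8) - (0.7273)(-0.005)]/D = 10.89 V
V_th = V_1 - V_3 = 14.24 - 10.89 = 3.346 V
Step 2 — R_th: zero the source — replace V1 by a short circuit (node 2 merges into node 0) — and find the resistance seen between A (node 1) and B (node 3).
Reduce the network between node 1 (A) and node 3 (B) by series/parallel combination:
  Rp1 = R1 ‖ R2 (parallel, both between nodes 0 and 1) = 1/(1/33 + 1/51) = 20.04 Ω
  Rp2 = R3 ‖ R4 (parallel, both between nodes 0 and 3) = 1/(1/30 + 1/24) = 13.33 Ω
  Rs1 = Rp1 + Rp2 (series, joined only at node 0) = 20.04 + 13.33 = 33.37 Ω
  Rp3 = R5 ‖ Rs1 (parallel, both between nodes 1 and 3) = 1/(1/200 + 1/33.37) = 28.6 Ω
R_th = 28.6 Ω

Final answer: V_th = 3.346 V, R_th = 28.6 Ω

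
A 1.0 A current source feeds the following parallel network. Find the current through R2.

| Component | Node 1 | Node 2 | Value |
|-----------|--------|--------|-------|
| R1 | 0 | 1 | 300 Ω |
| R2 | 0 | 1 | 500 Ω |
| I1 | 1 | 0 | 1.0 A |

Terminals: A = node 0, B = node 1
All resistors sit directly between nodes 0 and 1, so they are in parallel and share one voltage V; the full source current 1 A splits among them.
1/R_par = 1/300 + 1/500 = 0.005333 S  =>  R_par = 187.5 Ω
V = I × R_par = 1 × 187.5 = 187.5 V
I_R2 = V/R2 = 187.5/500 = 0.375 A

Final answer: 0.375 A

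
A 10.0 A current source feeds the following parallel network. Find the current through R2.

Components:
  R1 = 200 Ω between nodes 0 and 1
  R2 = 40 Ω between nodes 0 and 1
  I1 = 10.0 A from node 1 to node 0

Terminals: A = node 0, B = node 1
All resistors sit directly between nodes 0 and 1, so they are in parallel and share one voltage V; the full source current 10 A splits among them.
1/R_par = 1/200 + 1/40 = 0.03 S  =>  R_par = 33.33 Ω
V = I × R_par = 10 × 33.33 = 333.3 V
I_R2 = V/R2 = 333.3/40 = 8.333 A

Final answer: 8.333 A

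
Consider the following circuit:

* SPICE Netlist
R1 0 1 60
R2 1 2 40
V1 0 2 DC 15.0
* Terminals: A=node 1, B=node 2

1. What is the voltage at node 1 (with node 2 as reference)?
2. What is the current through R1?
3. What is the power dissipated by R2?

Nodal analysis, taking node 2 as the 0 V reference.
Source V1 fixes V_0 = 15 V.
KCL at each unknown node (sum of currents leaving = 0; resistances in Ω):
  Node 1: (V_1 - 15)/60 + (V_1 - 0)/40 = 0
Collecting terms: 0.04167 × V_1 = 0.25  =>  V_1 = 6 V
Part 1:
  Read off the nodal solution: V_1 = 6 V
Part 2:
  I_R1 = (V_0 - V_1)/R1 = (15 - 6)/60 = 0.15 A
  Magnitude: I_R1 = 0.15 A
Part 3:
  I_R2 = (V_1 - V_2)/R2 = (6 - 0)/40 = 0.15 A
  P_R2 = I_R2² × R2 = (0.15)² × 40 = 0.9 W

Final answers:
1. V_1 = 6 V
2. I_R1 = 0.15 A
3. P_R2 = 0.9 W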